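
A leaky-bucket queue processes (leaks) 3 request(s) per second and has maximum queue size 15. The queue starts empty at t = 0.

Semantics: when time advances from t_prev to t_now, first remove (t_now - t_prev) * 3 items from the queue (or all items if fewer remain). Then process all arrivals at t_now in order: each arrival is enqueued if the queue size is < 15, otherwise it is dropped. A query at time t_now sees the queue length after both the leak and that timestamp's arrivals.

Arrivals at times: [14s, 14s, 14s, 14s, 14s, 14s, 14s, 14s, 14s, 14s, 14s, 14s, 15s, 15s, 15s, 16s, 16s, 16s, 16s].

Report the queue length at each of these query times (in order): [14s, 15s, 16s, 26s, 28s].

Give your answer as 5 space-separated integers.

Queue lengths at query times:
  query t=14s: backlog = 12
  query t=15s: backlog = 12
  query t=16s: backlog = 13
  query t=26s: backlog = 0
  query t=28s: backlog = 0

Answer: 12 12 13 0 0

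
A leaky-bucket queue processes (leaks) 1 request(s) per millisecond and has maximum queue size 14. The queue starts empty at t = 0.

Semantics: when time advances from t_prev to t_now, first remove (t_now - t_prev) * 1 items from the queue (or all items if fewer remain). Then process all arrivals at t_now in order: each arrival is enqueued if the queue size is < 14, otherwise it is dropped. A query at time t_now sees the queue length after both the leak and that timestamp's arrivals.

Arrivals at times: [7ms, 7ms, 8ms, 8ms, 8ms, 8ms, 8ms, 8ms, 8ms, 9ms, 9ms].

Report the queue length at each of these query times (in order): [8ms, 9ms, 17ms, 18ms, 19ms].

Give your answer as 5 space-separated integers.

Queue lengths at query times:
  query t=8ms: backlog = 8
  query t=9ms: backlog = 9
  query t=17ms: backlog = 1
  query t=18ms: backlog = 0
  query t=19ms: backlog = 0

Answer: 8 9 1 0 0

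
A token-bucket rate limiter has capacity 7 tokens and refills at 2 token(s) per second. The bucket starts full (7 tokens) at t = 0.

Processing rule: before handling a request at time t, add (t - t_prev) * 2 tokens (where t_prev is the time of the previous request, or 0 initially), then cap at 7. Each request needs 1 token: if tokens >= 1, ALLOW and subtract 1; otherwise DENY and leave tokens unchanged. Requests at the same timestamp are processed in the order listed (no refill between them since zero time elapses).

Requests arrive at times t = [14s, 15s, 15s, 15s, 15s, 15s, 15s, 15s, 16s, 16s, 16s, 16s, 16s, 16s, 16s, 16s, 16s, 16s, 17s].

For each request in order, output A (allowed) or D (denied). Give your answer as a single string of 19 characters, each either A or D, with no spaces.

Answer: AAAAAAAAAADDDDDDDDA

Derivation:
Simulating step by step:
  req#1 t=14s: ALLOW
  req#2 t=15s: ALLOW
  req#3 t=15s: ALLOW
  req#4 t=15s: ALLOW
  req#5 t=15s: ALLOW
  req#6 t=15s: ALLOW
  req#7 t=15s: ALLOW
  req#8 t=15s: ALLOW
  req#9 t=16s: ALLOW
  req#10 t=16s: ALLOW
  req#11 t=16s: DENY
  req#12 t=16s: DENY
  req#13 t=16s: DENY
  req#14 t=16s: DENY
  req#15 t=16s: DENY
  req#16 t=16s: DENY
  req#17 t=16s: DENY
  req#18 t=16s: DENY
  req#19 t=17s: ALLOW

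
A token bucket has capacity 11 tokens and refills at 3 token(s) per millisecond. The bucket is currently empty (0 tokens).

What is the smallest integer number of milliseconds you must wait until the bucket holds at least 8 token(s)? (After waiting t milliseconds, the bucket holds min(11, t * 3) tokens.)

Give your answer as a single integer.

Need t * 3 >= 8, so t >= 8/3.
Smallest integer t = ceil(8/3) = 3.

Answer: 3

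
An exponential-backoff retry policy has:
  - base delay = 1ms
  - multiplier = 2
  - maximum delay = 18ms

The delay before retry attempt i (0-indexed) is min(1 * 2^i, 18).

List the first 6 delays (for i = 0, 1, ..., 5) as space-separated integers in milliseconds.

Answer: 1 2 4 8 16 18

Derivation:
Computing each delay:
  i=0: min(1*2^0, 18) = 1
  i=1: min(1*2^1, 18) = 2
  i=2: min(1*2^2, 18) = 4
  i=3: min(1*2^3, 18) = 8
  i=4: min(1*2^4, 18) = 16
  i=5: min(1*2^5, 18) = 18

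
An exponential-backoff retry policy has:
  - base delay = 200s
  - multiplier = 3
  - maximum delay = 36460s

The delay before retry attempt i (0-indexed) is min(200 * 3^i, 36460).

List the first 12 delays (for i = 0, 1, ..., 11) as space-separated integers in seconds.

Answer: 200 600 1800 5400 16200 36460 36460 36460 36460 36460 36460 36460

Derivation:
Computing each delay:
  i=0: min(200*3^0, 36460) = 200
  i=1: min(200*3^1, 36460) = 600
  i=2: min(200*3^2, 36460) = 1800
  i=3: min(200*3^3, 36460) = 5400
  i=4: min(200*3^4, 36460) = 16200
  i=5: min(200*3^5, 36460) = 36460
  i=6: min(200*3^6, 36460) = 36460
  i=7: min(200*3^7, 36460) = 36460
  i=8: min(200*3^8, 36460) = 36460
  i=9: min(200*3^9, 36460) = 36460
  i=10: min(200*3^10, 36460) = 36460
  i=11: min(200*3^11, 36460) = 36460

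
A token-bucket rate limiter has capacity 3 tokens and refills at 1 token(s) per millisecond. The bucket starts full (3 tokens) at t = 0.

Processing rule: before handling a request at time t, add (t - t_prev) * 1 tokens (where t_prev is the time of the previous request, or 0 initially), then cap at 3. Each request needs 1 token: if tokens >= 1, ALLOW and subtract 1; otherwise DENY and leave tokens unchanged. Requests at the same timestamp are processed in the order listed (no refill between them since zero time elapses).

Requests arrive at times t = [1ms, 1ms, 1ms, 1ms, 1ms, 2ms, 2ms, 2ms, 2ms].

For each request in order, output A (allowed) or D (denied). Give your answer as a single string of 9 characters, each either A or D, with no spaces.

Answer: AAADDADDD

Derivation:
Simulating step by step:
  req#1 t=1ms: ALLOW
  req#2 t=1ms: ALLOW
  req#3 t=1ms: ALLOW
  req#4 t=1ms: DENY
  req#5 t=1ms: DENY
  req#6 t=2ms: ALLOW
  req#7 t=2ms: DENY
  req#8 t=2ms: DENY
  req#9 t=2ms: DENY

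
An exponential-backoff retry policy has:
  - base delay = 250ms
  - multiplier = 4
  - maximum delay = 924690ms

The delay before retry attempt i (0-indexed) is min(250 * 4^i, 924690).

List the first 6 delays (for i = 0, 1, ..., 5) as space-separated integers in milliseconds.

Computing each delay:
  i=0: min(250*4^0, 924690) = 250
  i=1: min(250*4^1, 924690) = 1000
  i=2: min(250*4^2, 924690) = 4000
  i=3: min(250*4^3, 924690) = 16000
  i=4: min(250*4^4, 924690) = 64000
  i=5: min(250*4^5, 924690) = 256000

Answer: 250 1000 4000 16000 64000 256000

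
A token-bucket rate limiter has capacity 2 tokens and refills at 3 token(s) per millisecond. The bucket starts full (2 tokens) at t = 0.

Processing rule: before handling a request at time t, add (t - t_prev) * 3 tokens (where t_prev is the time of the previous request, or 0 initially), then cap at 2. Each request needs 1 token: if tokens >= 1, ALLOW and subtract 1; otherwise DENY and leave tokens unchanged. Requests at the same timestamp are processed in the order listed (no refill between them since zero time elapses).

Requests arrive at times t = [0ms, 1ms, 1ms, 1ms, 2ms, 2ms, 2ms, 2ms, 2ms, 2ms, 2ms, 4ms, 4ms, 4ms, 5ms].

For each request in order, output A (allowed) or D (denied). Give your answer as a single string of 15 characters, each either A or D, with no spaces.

Answer: AAADAADDDDDAADA

Derivation:
Simulating step by step:
  req#1 t=0ms: ALLOW
  req#2 t=1ms: ALLOW
  req#3 t=1ms: ALLOW
  req#4 t=1ms: DENY
  req#5 t=2ms: ALLOW
  req#6 t=2ms: ALLOW
  req#7 t=2ms: DENY
  req#8 t=2ms: DENY
  req#9 t=2ms: DENY
  req#10 t=2ms: DENY
  req#11 t=2ms: DENY
  req#12 t=4ms: ALLOW
  req#13 t=4ms: ALLOW
  req#14 t=4ms: DENY
  req#15 t=5ms: ALLOW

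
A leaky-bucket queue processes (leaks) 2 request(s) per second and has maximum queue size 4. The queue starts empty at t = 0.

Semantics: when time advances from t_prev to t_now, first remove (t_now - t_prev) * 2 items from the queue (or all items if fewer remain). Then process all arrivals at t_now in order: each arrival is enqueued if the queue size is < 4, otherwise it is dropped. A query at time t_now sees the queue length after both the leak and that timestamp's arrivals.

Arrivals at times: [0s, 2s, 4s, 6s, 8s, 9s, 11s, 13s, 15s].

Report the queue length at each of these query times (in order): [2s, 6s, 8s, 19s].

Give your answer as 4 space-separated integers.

Answer: 1 1 1 0

Derivation:
Queue lengths at query times:
  query t=2s: backlog = 1
  query t=6s: backlog = 1
  query t=8s: backlog = 1
  query t=19s: backlog = 0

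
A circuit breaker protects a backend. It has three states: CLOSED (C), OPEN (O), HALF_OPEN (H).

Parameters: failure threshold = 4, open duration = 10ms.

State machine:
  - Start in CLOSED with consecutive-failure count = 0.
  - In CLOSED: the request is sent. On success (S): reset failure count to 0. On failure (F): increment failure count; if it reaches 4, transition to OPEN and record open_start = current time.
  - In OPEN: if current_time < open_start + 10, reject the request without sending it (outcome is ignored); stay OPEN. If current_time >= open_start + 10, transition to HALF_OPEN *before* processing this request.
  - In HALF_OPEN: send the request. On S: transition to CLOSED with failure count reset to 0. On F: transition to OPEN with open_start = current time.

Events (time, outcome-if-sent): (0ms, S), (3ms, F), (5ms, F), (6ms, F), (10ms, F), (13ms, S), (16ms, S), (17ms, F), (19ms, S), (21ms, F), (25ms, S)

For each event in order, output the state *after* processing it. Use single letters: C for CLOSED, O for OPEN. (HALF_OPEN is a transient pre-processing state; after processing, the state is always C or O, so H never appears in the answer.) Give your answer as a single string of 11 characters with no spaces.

Answer: CCCCOOOOOOO

Derivation:
State after each event:
  event#1 t=0ms outcome=S: state=CLOSED
  event#2 t=3ms outcome=F: state=CLOSED
  event#3 t=5ms outcome=F: state=CLOSED
  event#4 t=6ms outcome=F: state=CLOSED
  event#5 t=10ms outcome=F: state=OPEN
  event#6 t=13ms outcome=S: state=OPEN
  event#7 t=16ms outcome=S: state=OPEN
  event#8 t=17ms outcome=F: state=OPEN
  event#9 t=19ms outcome=S: state=OPEN
  event#10 t=21ms outcome=F: state=OPEN
  event#11 t=25ms outcome=S: state=OPEN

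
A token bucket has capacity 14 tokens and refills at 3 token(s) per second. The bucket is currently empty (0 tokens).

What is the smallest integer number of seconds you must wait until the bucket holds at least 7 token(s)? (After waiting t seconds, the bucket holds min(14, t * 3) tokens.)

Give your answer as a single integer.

Answer: 3

Derivation:
Need t * 3 >= 7, so t >= 7/3.
Smallest integer t = ceil(7/3) = 3.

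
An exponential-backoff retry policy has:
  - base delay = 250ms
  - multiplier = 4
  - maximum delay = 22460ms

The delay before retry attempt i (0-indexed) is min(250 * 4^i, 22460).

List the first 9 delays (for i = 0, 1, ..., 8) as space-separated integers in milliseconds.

Answer: 250 1000 4000 16000 22460 22460 22460 22460 22460

Derivation:
Computing each delay:
  i=0: min(250*4^0, 22460) = 250
  i=1: min(250*4^1, 22460) = 1000
  i=2: min(250*4^2, 22460) = 4000
  i=3: min(250*4^3, 22460) = 16000
  i=4: min(250*4^4, 22460) = 22460
  i=5: min(250*4^5, 22460) = 22460
  i=6: min(250*4^6, 22460) = 22460
  i=7: min(250*4^7, 22460) = 22460
  i=8: min(250*4^8, 22460) = 22460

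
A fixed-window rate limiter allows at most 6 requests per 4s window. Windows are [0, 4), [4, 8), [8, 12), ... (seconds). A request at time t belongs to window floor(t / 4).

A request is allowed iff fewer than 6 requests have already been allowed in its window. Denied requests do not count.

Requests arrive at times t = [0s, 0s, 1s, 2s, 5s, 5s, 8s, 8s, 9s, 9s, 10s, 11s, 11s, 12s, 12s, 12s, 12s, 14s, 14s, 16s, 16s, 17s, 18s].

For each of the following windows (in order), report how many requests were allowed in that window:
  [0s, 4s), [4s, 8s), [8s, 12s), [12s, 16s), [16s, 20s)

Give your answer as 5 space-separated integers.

Answer: 4 2 6 6 4

Derivation:
Processing requests:
  req#1 t=0s (window 0): ALLOW
  req#2 t=0s (window 0): ALLOW
  req#3 t=1s (window 0): ALLOW
  req#4 t=2s (window 0): ALLOW
  req#5 t=5s (window 1): ALLOW
  req#6 t=5s (window 1): ALLOW
  req#7 t=8s (window 2): ALLOW
  req#8 t=8s (window 2): ALLOW
  req#9 t=9s (window 2): ALLOW
  req#10 t=9s (window 2): ALLOW
  req#11 t=10s (window 2): ALLOW
  req#12 t=11s (window 2): ALLOW
  req#13 t=11s (window 2): DENY
  req#14 t=12s (window 3): ALLOW
  req#15 t=12s (window 3): ALLOW
  req#16 t=12s (window 3): ALLOW
  req#17 t=12s (window 3): ALLOW
  req#18 t=14s (window 3): ALLOW
  req#19 t=14s (window 3): ALLOW
  req#20 t=16s (window 4): ALLOW
  req#21 t=16s (window 4): ALLOW
  req#22 t=17s (window 4): ALLOW
  req#23 t=18s (window 4): ALLOW

Allowed counts by window: 4 2 6 6 4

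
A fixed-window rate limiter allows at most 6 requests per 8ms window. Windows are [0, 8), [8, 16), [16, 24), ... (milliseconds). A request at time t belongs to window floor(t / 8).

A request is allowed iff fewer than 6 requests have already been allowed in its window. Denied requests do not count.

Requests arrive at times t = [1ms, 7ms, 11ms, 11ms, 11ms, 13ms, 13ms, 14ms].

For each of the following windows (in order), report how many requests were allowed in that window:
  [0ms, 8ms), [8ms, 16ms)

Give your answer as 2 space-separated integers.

Processing requests:
  req#1 t=1ms (window 0): ALLOW
  req#2 t=7ms (window 0): ALLOW
  req#3 t=11ms (window 1): ALLOW
  req#4 t=11ms (window 1): ALLOW
  req#5 t=11ms (window 1): ALLOW
  req#6 t=13ms (window 1): ALLOW
  req#7 t=13ms (window 1): ALLOW
  req#8 t=14ms (window 1): ALLOW

Allowed counts by window: 2 6

Answer: 2 6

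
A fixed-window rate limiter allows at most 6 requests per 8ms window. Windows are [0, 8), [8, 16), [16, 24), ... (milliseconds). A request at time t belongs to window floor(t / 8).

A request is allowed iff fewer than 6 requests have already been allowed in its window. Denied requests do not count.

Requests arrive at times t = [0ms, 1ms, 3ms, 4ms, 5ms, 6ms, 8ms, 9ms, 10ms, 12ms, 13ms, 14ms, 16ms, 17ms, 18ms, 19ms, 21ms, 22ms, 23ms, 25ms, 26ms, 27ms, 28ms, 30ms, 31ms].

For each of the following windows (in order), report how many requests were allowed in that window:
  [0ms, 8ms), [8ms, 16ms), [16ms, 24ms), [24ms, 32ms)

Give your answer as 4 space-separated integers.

Processing requests:
  req#1 t=0ms (window 0): ALLOW
  req#2 t=1ms (window 0): ALLOW
  req#3 t=3ms (window 0): ALLOW
  req#4 t=4ms (window 0): ALLOW
  req#5 t=5ms (window 0): ALLOW
  req#6 t=6ms (window 0): ALLOW
  req#7 t=8ms (window 1): ALLOW
  req#8 t=9ms (window 1): ALLOW
  req#9 t=10ms (window 1): ALLOW
  req#10 t=12ms (window 1): ALLOW
  req#11 t=13ms (window 1): ALLOW
  req#12 t=14ms (window 1): ALLOW
  req#13 t=16ms (window 2): ALLOW
  req#14 t=17ms (window 2): ALLOW
  req#15 t=18ms (window 2): ALLOW
  req#16 t=19ms (window 2): ALLOW
  req#17 t=21ms (window 2): ALLOW
  req#18 t=22ms (window 2): ALLOW
  req#19 t=23ms (window 2): DENY
  req#20 t=25ms (window 3): ALLOW
  req#21 t=26ms (window 3): ALLOW
  req#22 t=27ms (window 3): ALLOW
  req#23 t=28ms (window 3): ALLOW
  req#24 t=30ms (window 3): ALLOW
  req#25 t=31ms (window 3): ALLOW

Allowed counts by window: 6 6 6 6

Answer: 6 6 6 6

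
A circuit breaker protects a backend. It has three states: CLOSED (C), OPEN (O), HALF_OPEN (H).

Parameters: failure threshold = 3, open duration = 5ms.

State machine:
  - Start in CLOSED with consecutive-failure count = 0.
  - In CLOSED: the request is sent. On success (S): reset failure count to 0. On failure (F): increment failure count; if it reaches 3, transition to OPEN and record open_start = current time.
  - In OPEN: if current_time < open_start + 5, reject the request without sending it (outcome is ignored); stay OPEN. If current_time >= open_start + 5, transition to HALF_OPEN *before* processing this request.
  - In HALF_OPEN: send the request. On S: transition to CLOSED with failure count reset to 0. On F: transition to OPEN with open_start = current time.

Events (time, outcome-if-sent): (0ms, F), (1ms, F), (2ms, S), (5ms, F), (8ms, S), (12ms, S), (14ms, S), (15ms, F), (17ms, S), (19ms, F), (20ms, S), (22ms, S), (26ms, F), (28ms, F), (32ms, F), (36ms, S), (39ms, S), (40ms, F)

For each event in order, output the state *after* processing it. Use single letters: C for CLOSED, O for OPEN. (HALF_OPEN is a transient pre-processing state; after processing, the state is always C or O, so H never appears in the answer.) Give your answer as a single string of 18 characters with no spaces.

State after each event:
  event#1 t=0ms outcome=F: state=CLOSED
  event#2 t=1ms outcome=F: state=CLOSED
  event#3 t=2ms outcome=S: state=CLOSED
  event#4 t=5ms outcome=F: state=CLOSED
  event#5 t=8ms outcome=S: state=CLOSED
  event#6 t=12ms outcome=S: state=CLOSED
  event#7 t=14ms outcome=S: state=CLOSED
  event#8 t=15ms outcome=F: state=CLOSED
  event#9 t=17ms outcome=S: state=CLOSED
  event#10 t=19ms outcome=F: state=CLOSED
  event#11 t=20ms outcome=S: state=CLOSED
  event#12 t=22ms outcome=S: state=CLOSED
  event#13 t=26ms outcome=F: state=CLOSED
  event#14 t=28ms outcome=F: state=CLOSED
  event#15 t=32ms outcome=F: state=OPEN
  event#16 t=36ms outcome=S: state=OPEN
  event#17 t=39ms outcome=S: state=CLOSED
  event#18 t=40ms outcome=F: state=CLOSED

Answer: CCCCCCCCCCCCCCOOCC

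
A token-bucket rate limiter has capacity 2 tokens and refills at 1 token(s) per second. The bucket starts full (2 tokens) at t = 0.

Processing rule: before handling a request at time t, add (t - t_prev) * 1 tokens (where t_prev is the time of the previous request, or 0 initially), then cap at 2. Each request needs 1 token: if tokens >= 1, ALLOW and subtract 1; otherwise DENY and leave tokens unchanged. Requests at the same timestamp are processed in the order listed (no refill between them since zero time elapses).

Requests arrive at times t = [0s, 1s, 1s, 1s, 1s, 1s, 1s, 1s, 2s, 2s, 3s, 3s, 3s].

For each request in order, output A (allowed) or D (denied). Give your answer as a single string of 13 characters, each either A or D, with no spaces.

Answer: AAADDDDDADADD

Derivation:
Simulating step by step:
  req#1 t=0s: ALLOW
  req#2 t=1s: ALLOW
  req#3 t=1s: ALLOW
  req#4 t=1s: DENY
  req#5 t=1s: DENY
  req#6 t=1s: DENY
  req#7 t=1s: DENY
  req#8 t=1s: DENY
  req#9 t=2s: ALLOW
  req#10 t=2s: DENY
  req#11 t=3s: ALLOW
  req#12 t=3s: DENY
  req#13 t=3s: DENY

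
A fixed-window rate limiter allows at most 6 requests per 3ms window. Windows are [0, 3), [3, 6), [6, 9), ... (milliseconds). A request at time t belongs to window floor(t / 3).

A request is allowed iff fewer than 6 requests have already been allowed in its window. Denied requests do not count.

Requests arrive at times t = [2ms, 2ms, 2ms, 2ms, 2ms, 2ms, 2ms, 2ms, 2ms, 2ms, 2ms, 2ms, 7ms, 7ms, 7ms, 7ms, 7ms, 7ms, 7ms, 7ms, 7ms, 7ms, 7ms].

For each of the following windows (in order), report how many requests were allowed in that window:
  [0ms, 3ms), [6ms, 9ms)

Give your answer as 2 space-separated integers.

Answer: 6 6

Derivation:
Processing requests:
  req#1 t=2ms (window 0): ALLOW
  req#2 t=2ms (window 0): ALLOW
  req#3 t=2ms (window 0): ALLOW
  req#4 t=2ms (window 0): ALLOW
  req#5 t=2ms (window 0): ALLOW
  req#6 t=2ms (window 0): ALLOW
  req#7 t=2ms (window 0): DENY
  req#8 t=2ms (window 0): DENY
  req#9 t=2ms (window 0): DENY
  req#10 t=2ms (window 0): DENY
  req#11 t=2ms (window 0): DENY
  req#12 t=2ms (window 0): DENY
  req#13 t=7ms (window 2): ALLOW
  req#14 t=7ms (window 2): ALLOW
  req#15 t=7ms (window 2): ALLOW
  req#16 t=7ms (window 2): ALLOW
  req#17 t=7ms (window 2): ALLOW
  req#18 t=7ms (window 2): ALLOW
  req#19 t=7ms (window 2): DENY
  req#20 t=7ms (window 2): DENY
  req#21 t=7ms (window 2): DENY
  req#22 t=7ms (window 2): DENY
  req#23 t=7ms (window 2): DENY

Allowed counts by window: 6 6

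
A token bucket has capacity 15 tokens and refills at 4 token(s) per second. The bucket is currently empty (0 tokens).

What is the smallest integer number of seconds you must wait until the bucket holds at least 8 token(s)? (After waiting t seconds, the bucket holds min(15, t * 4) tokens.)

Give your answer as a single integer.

Answer: 2

Derivation:
Need t * 4 >= 8, so t >= 8/4.
Smallest integer t = ceil(8/4) = 2.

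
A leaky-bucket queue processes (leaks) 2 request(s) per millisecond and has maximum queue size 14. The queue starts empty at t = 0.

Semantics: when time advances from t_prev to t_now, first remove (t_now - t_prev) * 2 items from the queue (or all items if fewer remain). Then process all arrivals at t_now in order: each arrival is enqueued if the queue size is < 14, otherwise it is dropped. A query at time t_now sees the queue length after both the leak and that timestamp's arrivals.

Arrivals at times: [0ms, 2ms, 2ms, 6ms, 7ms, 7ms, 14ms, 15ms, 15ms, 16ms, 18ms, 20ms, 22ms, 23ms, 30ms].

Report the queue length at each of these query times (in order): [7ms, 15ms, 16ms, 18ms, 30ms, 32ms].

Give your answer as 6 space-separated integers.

Answer: 2 2 1 1 1 0

Derivation:
Queue lengths at query times:
  query t=7ms: backlog = 2
  query t=15ms: backlog = 2
  query t=16ms: backlog = 1
  query t=18ms: backlog = 1
  query t=30ms: backlog = 1
  query t=32ms: backlog = 0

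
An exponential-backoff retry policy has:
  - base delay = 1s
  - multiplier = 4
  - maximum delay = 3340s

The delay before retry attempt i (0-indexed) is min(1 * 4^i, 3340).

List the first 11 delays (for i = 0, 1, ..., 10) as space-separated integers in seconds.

Computing each delay:
  i=0: min(1*4^0, 3340) = 1
  i=1: min(1*4^1, 3340) = 4
  i=2: min(1*4^2, 3340) = 16
  i=3: min(1*4^3, 3340) = 64
  i=4: min(1*4^4, 3340) = 256
  i=5: min(1*4^5, 3340) = 1024
  i=6: min(1*4^6, 3340) = 3340
  i=7: min(1*4^7, 3340) = 3340
  i=8: min(1*4^8, 3340) = 3340
  i=9: min(1*4^9, 3340) = 3340
  i=10: min(1*4^10, 3340) = 3340

Answer: 1 4 16 64 256 1024 3340 3340 3340 3340 3340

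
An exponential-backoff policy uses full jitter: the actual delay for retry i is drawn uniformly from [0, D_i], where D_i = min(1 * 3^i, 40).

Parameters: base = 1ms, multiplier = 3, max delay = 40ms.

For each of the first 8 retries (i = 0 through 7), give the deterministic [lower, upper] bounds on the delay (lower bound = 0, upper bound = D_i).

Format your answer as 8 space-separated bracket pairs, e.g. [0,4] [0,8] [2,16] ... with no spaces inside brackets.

Computing bounds per retry:
  i=0: D_i=min(1*3^0,40)=1, bounds=[0,1]
  i=1: D_i=min(1*3^1,40)=3, bounds=[0,3]
  i=2: D_i=min(1*3^2,40)=9, bounds=[0,9]
  i=3: D_i=min(1*3^3,40)=27, bounds=[0,27]
  i=4: D_i=min(1*3^4,40)=40, bounds=[0,40]
  i=5: D_i=min(1*3^5,40)=40, bounds=[0,40]
  i=6: D_i=min(1*3^6,40)=40, bounds=[0,40]
  i=7: D_i=min(1*3^7,40)=40, bounds=[0,40]

Answer: [0,1] [0,3] [0,9] [0,27] [0,40] [0,40] [0,40] [0,40]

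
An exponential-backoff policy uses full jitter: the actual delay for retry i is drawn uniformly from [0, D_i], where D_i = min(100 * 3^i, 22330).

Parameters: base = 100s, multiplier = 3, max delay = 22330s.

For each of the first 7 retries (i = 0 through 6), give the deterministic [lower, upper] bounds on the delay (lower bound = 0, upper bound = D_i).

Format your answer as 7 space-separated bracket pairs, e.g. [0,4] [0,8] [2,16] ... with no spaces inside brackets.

Answer: [0,100] [0,300] [0,900] [0,2700] [0,8100] [0,22330] [0,22330]

Derivation:
Computing bounds per retry:
  i=0: D_i=min(100*3^0,22330)=100, bounds=[0,100]
  i=1: D_i=min(100*3^1,22330)=300, bounds=[0,300]
  i=2: D_i=min(100*3^2,22330)=900, bounds=[0,900]
  i=3: D_i=min(100*3^3,22330)=2700, bounds=[0,2700]
  i=4: D_i=min(100*3^4,22330)=8100, bounds=[0,8100]
  i=5: D_i=min(100*3^5,22330)=22330, bounds=[0,22330]
  i=6: D_i=min(100*3^6,22330)=22330, bounds=[0,22330]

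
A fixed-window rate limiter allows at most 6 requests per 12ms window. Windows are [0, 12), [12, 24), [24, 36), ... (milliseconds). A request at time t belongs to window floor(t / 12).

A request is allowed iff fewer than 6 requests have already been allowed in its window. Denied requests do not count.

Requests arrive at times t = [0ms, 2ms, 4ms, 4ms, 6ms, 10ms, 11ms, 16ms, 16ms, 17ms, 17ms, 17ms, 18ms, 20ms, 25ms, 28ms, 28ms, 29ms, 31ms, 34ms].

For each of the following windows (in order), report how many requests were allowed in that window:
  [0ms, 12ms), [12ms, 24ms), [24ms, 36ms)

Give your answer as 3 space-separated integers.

Answer: 6 6 6

Derivation:
Processing requests:
  req#1 t=0ms (window 0): ALLOW
  req#2 t=2ms (window 0): ALLOW
  req#3 t=4ms (window 0): ALLOW
  req#4 t=4ms (window 0): ALLOW
  req#5 t=6ms (window 0): ALLOW
  req#6 t=10ms (window 0): ALLOW
  req#7 t=11ms (window 0): DENY
  req#8 t=16ms (window 1): ALLOW
  req#9 t=16ms (window 1): ALLOW
  req#10 t=17ms (window 1): ALLOW
  req#11 t=17ms (window 1): ALLOW
  req#12 t=17ms (window 1): ALLOW
  req#13 t=18ms (window 1): ALLOW
  req#14 t=20ms (window 1): DENY
  req#15 t=25ms (window 2): ALLOW
  req#16 t=28ms (window 2): ALLOW
  req#17 t=28ms (window 2): ALLOW
  req#18 t=29ms (window 2): ALLOW
  req#19 t=31ms (window 2): ALLOW
  req#20 t=34ms (window 2): ALLOW

Allowed counts by window: 6 6 6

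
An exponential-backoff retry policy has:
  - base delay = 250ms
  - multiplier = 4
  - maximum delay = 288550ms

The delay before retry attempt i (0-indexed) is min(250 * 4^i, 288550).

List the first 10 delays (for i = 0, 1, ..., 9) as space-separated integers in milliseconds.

Answer: 250 1000 4000 16000 64000 256000 288550 288550 288550 288550

Derivation:
Computing each delay:
  i=0: min(250*4^0, 288550) = 250
  i=1: min(250*4^1, 288550) = 1000
  i=2: min(250*4^2, 288550) = 4000
  i=3: min(250*4^3, 288550) = 16000
  i=4: min(250*4^4, 288550) = 64000
  i=5: min(250*4^5, 288550) = 256000
  i=6: min(250*4^6, 288550) = 288550
  i=7: min(250*4^7, 288550) = 288550
  i=8: min(250*4^8, 288550) = 288550
  i=9: min(250*4^9, 288550) = 288550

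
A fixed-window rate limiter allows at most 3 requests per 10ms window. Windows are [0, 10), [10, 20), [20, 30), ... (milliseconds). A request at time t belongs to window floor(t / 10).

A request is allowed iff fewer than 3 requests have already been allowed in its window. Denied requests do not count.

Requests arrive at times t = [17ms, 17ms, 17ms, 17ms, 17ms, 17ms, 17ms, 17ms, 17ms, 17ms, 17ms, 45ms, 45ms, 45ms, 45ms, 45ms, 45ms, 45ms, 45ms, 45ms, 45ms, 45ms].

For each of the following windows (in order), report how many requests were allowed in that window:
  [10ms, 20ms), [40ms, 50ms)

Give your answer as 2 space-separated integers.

Answer: 3 3

Derivation:
Processing requests:
  req#1 t=17ms (window 1): ALLOW
  req#2 t=17ms (window 1): ALLOW
  req#3 t=17ms (window 1): ALLOW
  req#4 t=17ms (window 1): DENY
  req#5 t=17ms (window 1): DENY
  req#6 t=17ms (window 1): DENY
  req#7 t=17ms (window 1): DENY
  req#8 t=17ms (window 1): DENY
  req#9 t=17ms (window 1): DENY
  req#10 t=17ms (window 1): DENY
  req#11 t=17ms (window 1): DENY
  req#12 t=45ms (window 4): ALLOW
  req#13 t=45ms (window 4): ALLOW
  req#14 t=45ms (window 4): ALLOW
  req#15 t=45ms (window 4): DENY
  req#16 t=45ms (window 4): DENY
  req#17 t=45ms (window 4): DENY
  req#18 t=45ms (window 4): DENY
  req#19 t=45ms (window 4): DENY
  req#20 t=45ms (window 4): DENY
  req#21 t=45ms (window 4): DENY
  req#22 t=45ms (window 4): DENY

Allowed counts by window: 3 3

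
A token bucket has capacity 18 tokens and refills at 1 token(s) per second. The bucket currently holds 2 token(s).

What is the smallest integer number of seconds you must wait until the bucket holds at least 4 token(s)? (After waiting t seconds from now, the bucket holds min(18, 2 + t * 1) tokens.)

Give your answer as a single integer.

Need 2 + t * 1 >= 4, so t >= 2/1.
Smallest integer t = ceil(2/1) = 2.

Answer: 2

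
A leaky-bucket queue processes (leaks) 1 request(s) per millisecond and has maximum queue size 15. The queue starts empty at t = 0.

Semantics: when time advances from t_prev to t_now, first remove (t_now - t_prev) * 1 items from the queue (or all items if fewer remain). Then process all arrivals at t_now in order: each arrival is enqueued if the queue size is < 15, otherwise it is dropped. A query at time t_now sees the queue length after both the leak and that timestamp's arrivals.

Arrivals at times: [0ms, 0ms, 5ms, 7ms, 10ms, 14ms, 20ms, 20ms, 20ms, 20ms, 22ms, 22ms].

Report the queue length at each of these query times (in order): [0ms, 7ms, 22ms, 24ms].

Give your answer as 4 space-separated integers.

Answer: 2 1 4 2

Derivation:
Queue lengths at query times:
  query t=0ms: backlog = 2
  query t=7ms: backlog = 1
  query t=22ms: backlog = 4
  query t=24ms: backlog = 2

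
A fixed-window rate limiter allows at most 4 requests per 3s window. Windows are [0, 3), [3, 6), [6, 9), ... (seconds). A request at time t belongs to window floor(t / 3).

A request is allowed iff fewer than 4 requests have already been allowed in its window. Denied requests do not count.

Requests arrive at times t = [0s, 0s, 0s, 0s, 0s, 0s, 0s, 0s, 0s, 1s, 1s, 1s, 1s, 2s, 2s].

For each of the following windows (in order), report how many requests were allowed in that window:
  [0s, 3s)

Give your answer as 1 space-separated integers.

Processing requests:
  req#1 t=0s (window 0): ALLOW
  req#2 t=0s (window 0): ALLOW
  req#3 t=0s (window 0): ALLOW
  req#4 t=0s (window 0): ALLOW
  req#5 t=0s (window 0): DENY
  req#6 t=0s (window 0): DENY
  req#7 t=0s (window 0): DENY
  req#8 t=0s (window 0): DENY
  req#9 t=0s (window 0): DENY
  req#10 t=1s (window 0): DENY
  req#11 t=1s (window 0): DENY
  req#12 t=1s (window 0): DENY
  req#13 t=1s (window 0): DENY
  req#14 t=2s (window 0): DENY
  req#15 t=2s (window 0): DENY

Allowed counts by window: 4

Answer: 4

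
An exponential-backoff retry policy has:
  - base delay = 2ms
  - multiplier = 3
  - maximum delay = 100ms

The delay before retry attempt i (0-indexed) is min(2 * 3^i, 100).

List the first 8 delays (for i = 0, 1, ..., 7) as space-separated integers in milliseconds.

Computing each delay:
  i=0: min(2*3^0, 100) = 2
  i=1: min(2*3^1, 100) = 6
  i=2: min(2*3^2, 100) = 18
  i=3: min(2*3^3, 100) = 54
  i=4: min(2*3^4, 100) = 100
  i=5: min(2*3^5, 100) = 100
  i=6: min(2*3^6, 100) = 100
  i=7: min(2*3^7, 100) = 100

Answer: 2 6 18 54 100 100 100 100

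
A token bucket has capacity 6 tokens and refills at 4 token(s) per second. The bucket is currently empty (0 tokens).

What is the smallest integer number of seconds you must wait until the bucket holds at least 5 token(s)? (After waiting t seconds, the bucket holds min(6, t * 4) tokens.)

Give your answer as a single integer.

Answer: 2

Derivation:
Need t * 4 >= 5, so t >= 5/4.
Smallest integer t = ceil(5/4) = 2.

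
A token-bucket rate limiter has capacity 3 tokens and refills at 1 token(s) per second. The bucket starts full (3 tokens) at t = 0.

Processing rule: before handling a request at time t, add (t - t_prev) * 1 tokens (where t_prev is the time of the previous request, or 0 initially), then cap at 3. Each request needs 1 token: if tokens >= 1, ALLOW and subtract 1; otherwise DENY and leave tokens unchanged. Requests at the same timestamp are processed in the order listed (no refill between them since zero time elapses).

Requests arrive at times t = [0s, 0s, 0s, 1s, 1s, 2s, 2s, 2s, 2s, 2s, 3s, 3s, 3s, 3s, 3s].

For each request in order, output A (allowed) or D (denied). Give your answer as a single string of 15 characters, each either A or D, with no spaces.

Answer: AAAADADDDDADDDD

Derivation:
Simulating step by step:
  req#1 t=0s: ALLOW
  req#2 t=0s: ALLOW
  req#3 t=0s: ALLOW
  req#4 t=1s: ALLOW
  req#5 t=1s: DENY
  req#6 t=2s: ALLOW
  req#7 t=2s: DENY
  req#8 t=2s: DENY
  req#9 t=2s: DENY
  req#10 t=2s: DENY
  req#11 t=3s: ALLOW
  req#12 t=3s: DENY
  req#13 t=3s: DENY
  req#14 t=3s: DENY
  req#15 t=3s: DENY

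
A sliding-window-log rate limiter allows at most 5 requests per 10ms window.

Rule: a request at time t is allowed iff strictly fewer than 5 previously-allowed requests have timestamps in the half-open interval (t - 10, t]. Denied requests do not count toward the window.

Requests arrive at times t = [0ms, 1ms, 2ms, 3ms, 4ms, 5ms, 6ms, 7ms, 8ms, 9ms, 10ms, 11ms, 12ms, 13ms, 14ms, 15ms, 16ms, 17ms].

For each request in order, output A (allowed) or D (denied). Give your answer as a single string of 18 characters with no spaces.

Answer: AAAAADDDDDAAAAADDD

Derivation:
Tracking allowed requests in the window:
  req#1 t=0ms: ALLOW
  req#2 t=1ms: ALLOW
  req#3 t=2ms: ALLOW
  req#4 t=3ms: ALLOW
  req#5 t=4ms: ALLOW
  req#6 t=5ms: DENY
  req#7 t=6ms: DENY
  req#8 t=7ms: DENY
  req#9 t=8ms: DENY
  req#10 t=9ms: DENY
  req#11 t=10ms: ALLOW
  req#12 t=11ms: ALLOW
  req#13 t=12ms: ALLOW
  req#14 t=13ms: ALLOW
  req#15 t=14ms: ALLOW
  req#16 t=15ms: DENY
  req#17 t=16ms: DENY
  req#18 t=17ms: DENY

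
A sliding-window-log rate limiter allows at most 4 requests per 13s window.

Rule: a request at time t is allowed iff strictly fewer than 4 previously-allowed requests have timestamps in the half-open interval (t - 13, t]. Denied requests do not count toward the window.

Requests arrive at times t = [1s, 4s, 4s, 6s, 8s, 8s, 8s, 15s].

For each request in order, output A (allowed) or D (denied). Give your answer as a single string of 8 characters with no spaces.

Tracking allowed requests in the window:
  req#1 t=1s: ALLOW
  req#2 t=4s: ALLOW
  req#3 t=4s: ALLOW
  req#4 t=6s: ALLOW
  req#5 t=8s: DENY
  req#6 t=8s: DENY
  req#7 t=8s: DENY
  req#8 t=15s: ALLOW

Answer: AAAADDDA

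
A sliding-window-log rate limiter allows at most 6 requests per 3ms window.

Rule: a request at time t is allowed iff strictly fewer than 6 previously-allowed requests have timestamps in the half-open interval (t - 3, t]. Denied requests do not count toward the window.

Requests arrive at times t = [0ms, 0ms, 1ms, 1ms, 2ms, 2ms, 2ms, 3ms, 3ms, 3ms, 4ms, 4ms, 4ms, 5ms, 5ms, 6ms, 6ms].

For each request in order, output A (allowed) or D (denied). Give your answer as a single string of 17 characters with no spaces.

Tracking allowed requests in the window:
  req#1 t=0ms: ALLOW
  req#2 t=0ms: ALLOW
  req#3 t=1ms: ALLOW
  req#4 t=1ms: ALLOW
  req#5 t=2ms: ALLOW
  req#6 t=2ms: ALLOW
  req#7 t=2ms: DENY
  req#8 t=3ms: ALLOW
  req#9 t=3ms: ALLOW
  req#10 t=3ms: DENY
  req#11 t=4ms: ALLOW
  req#12 t=4ms: ALLOW
  req#13 t=4ms: DENY
  req#14 t=5ms: ALLOW
  req#15 t=5ms: ALLOW
  req#16 t=6ms: ALLOW
  req#17 t=6ms: ALLOW

Answer: AAAAAADAADAADAAAA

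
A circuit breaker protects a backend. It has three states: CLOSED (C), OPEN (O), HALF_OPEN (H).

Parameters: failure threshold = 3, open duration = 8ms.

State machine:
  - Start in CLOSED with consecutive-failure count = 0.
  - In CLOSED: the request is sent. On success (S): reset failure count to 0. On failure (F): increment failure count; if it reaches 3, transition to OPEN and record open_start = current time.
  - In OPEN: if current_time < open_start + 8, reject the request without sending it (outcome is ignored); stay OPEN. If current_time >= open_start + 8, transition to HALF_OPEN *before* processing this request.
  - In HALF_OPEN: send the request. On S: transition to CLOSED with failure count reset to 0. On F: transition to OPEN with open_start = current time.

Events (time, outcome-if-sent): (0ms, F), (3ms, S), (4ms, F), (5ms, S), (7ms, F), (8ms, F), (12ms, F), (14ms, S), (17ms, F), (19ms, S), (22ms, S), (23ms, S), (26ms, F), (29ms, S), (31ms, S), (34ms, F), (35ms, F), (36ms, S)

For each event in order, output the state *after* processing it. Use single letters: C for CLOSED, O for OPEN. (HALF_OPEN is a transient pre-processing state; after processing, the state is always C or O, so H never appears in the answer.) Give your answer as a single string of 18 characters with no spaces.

State after each event:
  event#1 t=0ms outcome=F: state=CLOSED
  event#2 t=3ms outcome=S: state=CLOSED
  event#3 t=4ms outcome=F: state=CLOSED
  event#4 t=5ms outcome=S: state=CLOSED
  event#5 t=7ms outcome=F: state=CLOSED
  event#6 t=8ms outcome=F: state=CLOSED
  event#7 t=12ms outcome=F: state=OPEN
  event#8 t=14ms outcome=S: state=OPEN
  event#9 t=17ms outcome=F: state=OPEN
  event#10 t=19ms outcome=S: state=OPEN
  event#11 t=22ms outcome=S: state=CLOSED
  event#12 t=23ms outcome=S: state=CLOSED
  event#13 t=26ms outcome=F: state=CLOSED
  event#14 t=29ms outcome=S: state=CLOSED
  event#15 t=31ms outcome=S: state=CLOSED
  event#16 t=34ms outcome=F: state=CLOSED
  event#17 t=35ms outcome=F: state=CLOSED
  event#18 t=36ms outcome=S: state=CLOSED

Answer: CCCCCCOOOOCCCCCCCC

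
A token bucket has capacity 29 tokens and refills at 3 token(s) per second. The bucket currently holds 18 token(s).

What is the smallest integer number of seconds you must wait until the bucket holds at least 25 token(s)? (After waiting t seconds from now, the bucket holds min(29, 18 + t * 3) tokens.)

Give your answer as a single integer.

Need 18 + t * 3 >= 25, so t >= 7/3.
Smallest integer t = ceil(7/3) = 3.

Answer: 3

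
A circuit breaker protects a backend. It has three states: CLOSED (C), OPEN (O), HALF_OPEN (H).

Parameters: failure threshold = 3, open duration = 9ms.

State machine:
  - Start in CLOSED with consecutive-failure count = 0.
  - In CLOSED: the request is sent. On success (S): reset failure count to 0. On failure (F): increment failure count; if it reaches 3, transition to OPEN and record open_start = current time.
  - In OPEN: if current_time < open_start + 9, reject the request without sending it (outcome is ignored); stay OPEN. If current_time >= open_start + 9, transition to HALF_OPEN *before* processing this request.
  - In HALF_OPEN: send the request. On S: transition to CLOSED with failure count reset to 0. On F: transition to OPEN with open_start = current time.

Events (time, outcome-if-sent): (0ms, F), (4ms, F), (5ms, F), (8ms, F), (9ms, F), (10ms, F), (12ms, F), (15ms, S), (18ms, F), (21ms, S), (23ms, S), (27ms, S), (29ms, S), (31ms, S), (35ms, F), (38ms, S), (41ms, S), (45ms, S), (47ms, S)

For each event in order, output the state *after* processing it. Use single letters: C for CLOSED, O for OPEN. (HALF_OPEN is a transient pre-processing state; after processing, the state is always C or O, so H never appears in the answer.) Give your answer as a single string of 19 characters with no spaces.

Answer: CCOOOOOCCCCCCCCCCCC

Derivation:
State after each event:
  event#1 t=0ms outcome=F: state=CLOSED
  event#2 t=4ms outcome=F: state=CLOSED
  event#3 t=5ms outcome=F: state=OPEN
  event#4 t=8ms outcome=F: state=OPEN
  event#5 t=9ms outcome=F: state=OPEN
  event#6 t=10ms outcome=F: state=OPEN
  event#7 t=12ms outcome=F: state=OPEN
  event#8 t=15ms outcome=S: state=CLOSED
  event#9 t=18ms outcome=F: state=CLOSED
  event#10 t=21ms outcome=S: state=CLOSED
  event#11 t=23ms outcome=S: state=CLOSED
  event#12 t=27ms outcome=S: state=CLOSED
  event#13 t=29ms outcome=S: state=CLOSED
  event#14 t=31ms outcome=S: state=CLOSED
  event#15 t=35ms outcome=F: state=CLOSED
  event#16 t=38ms outcome=S: state=CLOSED
  event#17 t=41ms outcome=S: state=CLOSED
  event#18 t=45ms outcome=S: state=CLOSED
  event#19 t=47ms outcome=S: state=CLOSED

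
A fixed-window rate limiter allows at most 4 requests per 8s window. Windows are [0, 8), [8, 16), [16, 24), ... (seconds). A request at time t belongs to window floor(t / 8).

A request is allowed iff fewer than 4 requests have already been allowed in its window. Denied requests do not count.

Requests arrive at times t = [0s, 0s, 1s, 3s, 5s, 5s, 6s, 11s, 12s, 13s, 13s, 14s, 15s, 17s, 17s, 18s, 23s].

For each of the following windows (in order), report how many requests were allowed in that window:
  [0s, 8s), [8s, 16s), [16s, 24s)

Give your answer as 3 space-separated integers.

Answer: 4 4 4

Derivation:
Processing requests:
  req#1 t=0s (window 0): ALLOW
  req#2 t=0s (window 0): ALLOW
  req#3 t=1s (window 0): ALLOW
  req#4 t=3s (window 0): ALLOW
  req#5 t=5s (window 0): DENY
  req#6 t=5s (window 0): DENY
  req#7 t=6s (window 0): DENY
  req#8 t=11s (window 1): ALLOW
  req#9 t=12s (window 1): ALLOW
  req#10 t=13s (window 1): ALLOW
  req#11 t=13s (window 1): ALLOW
  req#12 t=14s (window 1): DENY
  req#13 t=15s (window 1): DENY
  req#14 t=17s (window 2): ALLOW
  req#15 t=17s (window 2): ALLOW
  req#16 t=18s (window 2): ALLOW
  req#17 t=23s (window 2): ALLOW

Allowed counts by window: 4 4 4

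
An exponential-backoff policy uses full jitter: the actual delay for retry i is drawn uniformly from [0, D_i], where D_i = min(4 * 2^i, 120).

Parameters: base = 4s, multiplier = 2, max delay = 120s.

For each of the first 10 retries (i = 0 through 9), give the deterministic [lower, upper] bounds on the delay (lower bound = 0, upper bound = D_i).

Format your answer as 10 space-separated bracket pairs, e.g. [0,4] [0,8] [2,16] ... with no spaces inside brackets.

Computing bounds per retry:
  i=0: D_i=min(4*2^0,120)=4, bounds=[0,4]
  i=1: D_i=min(4*2^1,120)=8, bounds=[0,8]
  i=2: D_i=min(4*2^2,120)=16, bounds=[0,16]
  i=3: D_i=min(4*2^3,120)=32, bounds=[0,32]
  i=4: D_i=min(4*2^4,120)=64, bounds=[0,64]
  i=5: D_i=min(4*2^5,120)=120, bounds=[0,120]
  i=6: D_i=min(4*2^6,120)=120, bounds=[0,120]
  i=7: D_i=min(4*2^7,120)=120, bounds=[0,120]
  i=8: D_i=min(4*2^8,120)=120, bounds=[0,120]
  i=9: D_i=min(4*2^9,120)=120, bounds=[0,120]

Answer: [0,4] [0,8] [0,16] [0,32] [0,64] [0,120] [0,120] [0,120] [0,120] [0,120]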